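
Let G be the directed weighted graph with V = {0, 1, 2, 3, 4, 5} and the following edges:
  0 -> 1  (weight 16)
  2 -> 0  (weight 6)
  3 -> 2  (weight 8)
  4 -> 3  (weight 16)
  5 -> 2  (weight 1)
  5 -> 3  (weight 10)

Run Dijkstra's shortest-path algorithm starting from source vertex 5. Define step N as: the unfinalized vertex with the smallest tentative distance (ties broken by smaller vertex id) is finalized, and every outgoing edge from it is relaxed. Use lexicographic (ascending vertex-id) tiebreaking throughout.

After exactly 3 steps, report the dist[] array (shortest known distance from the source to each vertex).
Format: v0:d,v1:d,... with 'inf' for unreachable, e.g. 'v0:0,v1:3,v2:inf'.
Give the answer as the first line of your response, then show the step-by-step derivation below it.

v0:7,v1:23,v2:1,v3:10,v4:inf,v5:0

step 1: dist = v0:inf,v1:inf,v2:1,v3:10,v4:inf,v5:0
step 2: dist = v0:7,v1:inf,v2:1,v3:10,v4:inf,v5:0
step 3: dist = v0:7,v1:23,v2:1,v3:10,v4:inf,v5:0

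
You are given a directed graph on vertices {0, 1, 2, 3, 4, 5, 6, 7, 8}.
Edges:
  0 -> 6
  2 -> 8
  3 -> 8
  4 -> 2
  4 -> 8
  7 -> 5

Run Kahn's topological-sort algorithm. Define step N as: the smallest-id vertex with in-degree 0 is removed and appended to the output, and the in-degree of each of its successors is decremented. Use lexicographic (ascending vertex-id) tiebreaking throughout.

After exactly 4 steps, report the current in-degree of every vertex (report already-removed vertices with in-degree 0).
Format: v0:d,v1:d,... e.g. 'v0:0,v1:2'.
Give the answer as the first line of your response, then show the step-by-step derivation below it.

v0:0,v1:0,v2:0,v3:0,v4:0,v5:1,v6:0,v7:0,v8:1

step 1: output 0; order=[0]; indeg=(0,0,1,0,0,1,0,0,3)
step 2: output 1; order=[0,1]; indeg=(0,0,1,0,0,1,0,0,3)
step 3: output 3; order=[0,1,3]; indeg=(0,0,1,0,0,1,0,0,2)
step 4: output 4; order=[0,1,3,4]; indeg=(0,0,0,0,0,1,0,0,1)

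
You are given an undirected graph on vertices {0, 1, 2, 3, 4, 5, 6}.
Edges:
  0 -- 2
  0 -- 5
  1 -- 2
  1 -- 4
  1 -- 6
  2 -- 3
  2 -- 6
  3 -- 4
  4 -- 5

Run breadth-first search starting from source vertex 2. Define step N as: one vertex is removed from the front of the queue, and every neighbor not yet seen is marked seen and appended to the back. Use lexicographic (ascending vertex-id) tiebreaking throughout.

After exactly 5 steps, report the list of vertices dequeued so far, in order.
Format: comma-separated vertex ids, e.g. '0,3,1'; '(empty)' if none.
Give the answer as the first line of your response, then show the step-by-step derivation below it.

2,0,1,3,6

step 1: dequeue 2; queue=[0,1,3,6]; order=2
step 2: dequeue 0; queue=[1,3,6,5]; order=2,0
step 3: dequeue 1; queue=[3,6,5,4]; order=2,0,1
step 4: dequeue 3; queue=[6,5,4]; order=2,0,1,3
step 5: dequeue 6; queue=[5,4]; order=2,0,1,3,6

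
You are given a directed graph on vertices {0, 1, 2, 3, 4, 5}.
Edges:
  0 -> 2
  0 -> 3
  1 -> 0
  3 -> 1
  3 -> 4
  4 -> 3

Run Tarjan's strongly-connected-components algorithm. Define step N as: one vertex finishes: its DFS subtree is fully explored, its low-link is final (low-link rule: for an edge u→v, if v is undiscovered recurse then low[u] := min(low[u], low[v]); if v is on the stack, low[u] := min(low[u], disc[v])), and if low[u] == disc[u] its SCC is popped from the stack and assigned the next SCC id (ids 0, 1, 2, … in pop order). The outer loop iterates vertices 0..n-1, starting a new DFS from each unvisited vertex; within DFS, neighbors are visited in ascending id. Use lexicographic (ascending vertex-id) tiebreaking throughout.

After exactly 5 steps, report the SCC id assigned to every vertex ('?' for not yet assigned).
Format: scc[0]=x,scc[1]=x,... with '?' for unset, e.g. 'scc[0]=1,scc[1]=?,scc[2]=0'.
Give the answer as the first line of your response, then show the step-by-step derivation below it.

scc[0]=1,scc[1]=1,scc[2]=0,scc[3]=1,scc[4]=1,scc[5]=?

step 1: low=(low[0]=0,low[1]=?,low[2]=1,low[3]=?,low[4]=?,low[5]=?); scc=(scc[0]=?,scc[1]=?,scc[2]=0,scc[3]=?,scc[4]=?,scc[5]=?)
step 2: low=(low[0]=0,low[1]=0,low[2]=1,low[3]=2,low[4]=?,low[5]=?); scc=(scc[0]=?,scc[1]=?,scc[2]=0,scc[3]=?,scc[4]=?,scc[5]=?)
step 3: low=(low[0]=0,low[1]=0,low[2]=1,low[3]=0,low[4]=2,low[5]=?); scc=(scc[0]=?,scc[1]=?,scc[2]=0,scc[3]=?,scc[4]=?,scc[5]=?)
step 4: low=(low[0]=0,low[1]=0,low[2]=1,low[3]=0,low[4]=2,low[5]=?); scc=(scc[0]=?,scc[1]=?,scc[2]=0,scc[3]=?,scc[4]=?,scc[5]=?)
step 5: low=(low[0]=0,low[1]=0,low[2]=1,low[3]=0,low[4]=2,low[5]=?); scc=(scc[0]=1,scc[1]=1,scc[2]=0,scc[3]=1,scc[4]=1,scc[5]=?)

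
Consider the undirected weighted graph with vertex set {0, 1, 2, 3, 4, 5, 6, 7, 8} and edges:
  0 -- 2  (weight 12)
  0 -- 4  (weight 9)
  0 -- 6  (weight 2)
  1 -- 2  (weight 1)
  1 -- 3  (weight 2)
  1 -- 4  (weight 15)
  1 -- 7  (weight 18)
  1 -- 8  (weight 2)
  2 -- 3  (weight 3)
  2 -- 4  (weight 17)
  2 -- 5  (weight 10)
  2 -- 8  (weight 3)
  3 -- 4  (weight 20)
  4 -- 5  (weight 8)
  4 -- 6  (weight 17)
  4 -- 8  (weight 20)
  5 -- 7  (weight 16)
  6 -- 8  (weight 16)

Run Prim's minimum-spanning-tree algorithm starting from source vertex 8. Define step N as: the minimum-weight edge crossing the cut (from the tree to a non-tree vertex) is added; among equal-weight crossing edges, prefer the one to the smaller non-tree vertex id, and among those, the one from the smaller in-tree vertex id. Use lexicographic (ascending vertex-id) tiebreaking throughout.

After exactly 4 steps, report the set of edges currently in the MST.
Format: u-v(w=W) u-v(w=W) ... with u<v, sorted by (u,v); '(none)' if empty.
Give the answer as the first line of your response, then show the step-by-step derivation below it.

1-2(w=1) 1-3(w=2) 1-8(w=2) 2-5(w=10)

step 1: add edge 1-8 (w=2); MST = {1-8(w=2)}
step 2: add edge 1-2 (w=1); MST = {1-2(w=1) 1-8(w=2)}
step 3: add edge 1-3 (w=2); MST = {1-2(w=1) 1-3(w=2) 1-8(w=2)}
step 4: add edge 2-5 (w=10); MST = {1-2(w=1) 1-3(w=2) 1-8(w=2) 2-5(w=10)}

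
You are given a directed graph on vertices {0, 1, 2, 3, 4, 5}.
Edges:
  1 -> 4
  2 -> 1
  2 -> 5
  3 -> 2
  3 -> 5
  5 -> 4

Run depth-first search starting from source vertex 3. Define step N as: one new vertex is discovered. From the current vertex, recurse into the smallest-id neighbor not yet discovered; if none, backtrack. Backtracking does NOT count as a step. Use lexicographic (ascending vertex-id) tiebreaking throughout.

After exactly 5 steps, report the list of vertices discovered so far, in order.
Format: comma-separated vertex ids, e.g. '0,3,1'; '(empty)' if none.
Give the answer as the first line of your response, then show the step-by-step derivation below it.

3,2,1,4,5

step 1: discover 3; path=3; order=3
step 2: discover 2; path=3>2; order=3,2
step 3: discover 1; path=3>2>1; order=3,2,1
step 4: discover 4; path=3>2>1>4; order=3,2,1,4
step 5: discover 5; path=3>2>5; order=3,2,1,4,5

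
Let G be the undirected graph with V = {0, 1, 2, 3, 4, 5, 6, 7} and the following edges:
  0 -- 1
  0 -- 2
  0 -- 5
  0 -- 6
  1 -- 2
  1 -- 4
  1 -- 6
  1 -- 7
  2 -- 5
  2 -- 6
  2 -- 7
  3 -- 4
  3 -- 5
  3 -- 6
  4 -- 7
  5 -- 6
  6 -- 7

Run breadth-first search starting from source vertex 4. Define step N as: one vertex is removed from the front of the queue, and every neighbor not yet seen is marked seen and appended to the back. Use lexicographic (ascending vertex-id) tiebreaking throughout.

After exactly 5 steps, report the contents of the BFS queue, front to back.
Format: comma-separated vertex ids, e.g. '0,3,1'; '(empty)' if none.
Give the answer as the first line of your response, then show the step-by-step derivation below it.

2,6,5

step 1: dequeue 4; queue=[1,3,7]; order=4
step 2: dequeue 1; queue=[3,7,0,2,6]; order=4,1
step 3: dequeue 3; queue=[7,0,2,6,5]; order=4,1,3
step 4: dequeue 7; queue=[0,2,6,5]; order=4,1,3,7
step 5: dequeue 0; queue=[2,6,5]; order=4,1,3,7,0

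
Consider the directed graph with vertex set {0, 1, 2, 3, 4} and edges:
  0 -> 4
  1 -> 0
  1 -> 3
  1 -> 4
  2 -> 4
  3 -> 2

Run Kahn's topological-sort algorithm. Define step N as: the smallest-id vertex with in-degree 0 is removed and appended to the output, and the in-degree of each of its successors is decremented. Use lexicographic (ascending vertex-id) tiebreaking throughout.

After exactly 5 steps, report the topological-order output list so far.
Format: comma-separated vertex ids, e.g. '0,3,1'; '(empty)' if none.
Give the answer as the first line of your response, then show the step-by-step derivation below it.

1,0,3,2,4

step 1: output 1; order=[1]; indeg=(0,0,1,0,2)
step 2: output 0; order=[1,0]; indeg=(0,0,1,0,1)
step 3: output 3; order=[1,0,3]; indeg=(0,0,0,0,1)
step 4: output 2; order=[1,0,3,2]; indeg=(0,0,0,0,0)
step 5: output 4; order=[1,0,3,2,4]; indeg=(0,0,0,0,0)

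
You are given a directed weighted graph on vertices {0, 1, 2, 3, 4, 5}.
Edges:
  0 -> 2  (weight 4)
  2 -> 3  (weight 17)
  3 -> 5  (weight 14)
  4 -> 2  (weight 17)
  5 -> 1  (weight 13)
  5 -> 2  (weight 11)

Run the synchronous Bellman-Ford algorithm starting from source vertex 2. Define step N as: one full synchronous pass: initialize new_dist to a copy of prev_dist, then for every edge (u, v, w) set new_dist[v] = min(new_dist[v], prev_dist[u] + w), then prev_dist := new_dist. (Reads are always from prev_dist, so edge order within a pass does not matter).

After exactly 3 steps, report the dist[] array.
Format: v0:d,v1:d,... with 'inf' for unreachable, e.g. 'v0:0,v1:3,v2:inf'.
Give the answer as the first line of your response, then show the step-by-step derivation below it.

v0:inf,v1:44,v2:0,v3:17,v4:inf,v5:31

step 1: dist = v0:inf,v1:inf,v2:0,v3:17,v4:inf,v5:inf
step 2: dist = v0:inf,v1:inf,v2:0,v3:17,v4:inf,v5:31
step 3: dist = v0:inf,v1:44,v2:0,v3:17,v4:inf,v5:31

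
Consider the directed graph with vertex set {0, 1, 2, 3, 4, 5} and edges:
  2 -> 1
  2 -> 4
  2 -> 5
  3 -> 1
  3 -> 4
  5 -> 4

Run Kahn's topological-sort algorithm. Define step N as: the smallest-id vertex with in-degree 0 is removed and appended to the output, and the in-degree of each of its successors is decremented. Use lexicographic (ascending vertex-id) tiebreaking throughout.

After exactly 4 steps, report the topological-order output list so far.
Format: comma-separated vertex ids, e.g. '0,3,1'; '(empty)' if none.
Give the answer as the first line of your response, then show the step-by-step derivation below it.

0,2,3,1

step 1: output 0; order=[0]; indeg=(0,2,0,0,3,1)
step 2: output 2; order=[0,2]; indeg=(0,1,0,0,2,0)
step 3: output 3; order=[0,2,3]; indeg=(0,0,0,0,1,0)
step 4: output 1; order=[0,2,3,1]; indeg=(0,0,0,0,1,0)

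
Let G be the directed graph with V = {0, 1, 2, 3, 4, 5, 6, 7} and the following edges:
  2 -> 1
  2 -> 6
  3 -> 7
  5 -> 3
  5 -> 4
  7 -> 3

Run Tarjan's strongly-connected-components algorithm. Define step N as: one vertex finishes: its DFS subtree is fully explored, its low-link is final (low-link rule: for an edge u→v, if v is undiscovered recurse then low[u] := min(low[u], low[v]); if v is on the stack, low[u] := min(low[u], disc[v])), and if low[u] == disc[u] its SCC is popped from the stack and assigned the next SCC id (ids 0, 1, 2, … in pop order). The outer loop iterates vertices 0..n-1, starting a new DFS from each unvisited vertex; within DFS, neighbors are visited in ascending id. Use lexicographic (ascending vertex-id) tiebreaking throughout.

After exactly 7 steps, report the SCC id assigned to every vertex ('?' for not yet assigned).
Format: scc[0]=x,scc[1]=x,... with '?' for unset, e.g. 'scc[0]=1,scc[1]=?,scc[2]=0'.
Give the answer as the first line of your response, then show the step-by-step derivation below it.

scc[0]=0,scc[1]=1,scc[2]=3,scc[3]=4,scc[4]=5,scc[5]=?,scc[6]=2,scc[7]=4

step 1: low=(low[0]=0,low[1]=?,low[2]=?,low[3]=?,low[4]=?,low[5]=?,low[6]=?,low[7]=?); scc=(scc[0]=0,scc[1]=?,scc[2]=?,scc[3]=?,scc[4]=?,scc[5]=?,scc[6]=?,scc[7]=?)
step 2: low=(low[0]=0,low[1]=1,low[2]=?,low[3]=?,low[4]=?,low[5]=?,low[6]=?,low[7]=?); scc=(scc[0]=0,scc[1]=1,scc[2]=?,scc[3]=?,scc[4]=?,scc[5]=?,scc[6]=?,scc[7]=?)
step 3: low=(low[0]=0,low[1]=1,low[2]=2,low[3]=?,low[4]=?,low[5]=?,low[6]=3,low[7]=?); scc=(scc[0]=0,scc[1]=1,scc[2]=?,scc[3]=?,scc[4]=?,scc[5]=?,scc[6]=2,scc[7]=?)
step 4: low=(low[0]=0,low[1]=1,low[2]=2,low[3]=?,low[4]=?,low[5]=?,low[6]=3,low[7]=?); scc=(scc[0]=0,scc[1]=1,scc[2]=3,scc[3]=?,scc[4]=?,scc[5]=?,scc[6]=2,scc[7]=?)
step 5: low=(low[0]=0,low[1]=1,low[2]=2,low[3]=4,low[4]=?,low[5]=?,low[6]=3,low[7]=4); scc=(scc[0]=0,scc[1]=1,scc[2]=3,scc[3]=?,scc[4]=?,scc[5]=?,scc[6]=2,scc[7]=?)
step 6: low=(low[0]=0,low[1]=1,low[2]=2,low[3]=4,low[4]=?,low[5]=?,low[6]=3,low[7]=4); scc=(scc[0]=0,scc[1]=1,scc[2]=3,scc[3]=4,scc[4]=?,scc[5]=?,scc[6]=2,scc[7]=4)
step 7: low=(low[0]=0,low[1]=1,low[2]=2,low[3]=4,low[4]=6,low[5]=?,low[6]=3,low[7]=4); scc=(scc[0]=0,scc[1]=1,scc[2]=3,scc[3]=4,scc[4]=5,scc[5]=?,scc[6]=2,scc[7]=4)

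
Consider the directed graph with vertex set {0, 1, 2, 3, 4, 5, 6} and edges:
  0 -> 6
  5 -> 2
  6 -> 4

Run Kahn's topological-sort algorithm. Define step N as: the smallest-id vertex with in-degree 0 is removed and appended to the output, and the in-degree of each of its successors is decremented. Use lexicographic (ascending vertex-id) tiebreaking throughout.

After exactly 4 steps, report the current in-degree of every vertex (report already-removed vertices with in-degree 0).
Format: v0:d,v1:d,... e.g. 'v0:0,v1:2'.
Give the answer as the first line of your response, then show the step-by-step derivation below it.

v0:0,v1:0,v2:0,v3:0,v4:1,v5:0,v6:0

step 1: output 0; order=[0]; indeg=(0,0,1,0,1,0,0)
step 2: output 1; order=[0,1]; indeg=(0,0,1,0,1,0,0)
step 3: output 3; order=[0,1,3]; indeg=(0,0,1,0,1,0,0)
step 4: output 5; order=[0,1,3,5]; indeg=(0,0,0,0,1,0,0)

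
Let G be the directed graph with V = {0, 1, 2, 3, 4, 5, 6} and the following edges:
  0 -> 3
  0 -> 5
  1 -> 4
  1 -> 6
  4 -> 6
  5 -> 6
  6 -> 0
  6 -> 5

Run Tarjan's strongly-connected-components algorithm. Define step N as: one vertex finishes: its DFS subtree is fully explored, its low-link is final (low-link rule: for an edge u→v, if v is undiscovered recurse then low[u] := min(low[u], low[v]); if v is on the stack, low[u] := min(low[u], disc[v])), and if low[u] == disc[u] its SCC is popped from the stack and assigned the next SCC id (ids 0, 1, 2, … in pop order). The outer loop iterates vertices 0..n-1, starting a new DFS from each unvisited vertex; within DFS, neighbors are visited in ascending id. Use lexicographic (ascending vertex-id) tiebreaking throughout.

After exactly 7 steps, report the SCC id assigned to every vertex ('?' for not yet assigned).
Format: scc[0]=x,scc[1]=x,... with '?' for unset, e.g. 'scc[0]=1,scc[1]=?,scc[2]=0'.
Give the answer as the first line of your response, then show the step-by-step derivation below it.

scc[0]=1,scc[1]=3,scc[2]=4,scc[3]=0,scc[4]=2,scc[5]=1,scc[6]=1

step 1: low=(low[0]=0,low[1]=?,low[2]=?,low[3]=1,low[4]=?,low[5]=?,low[6]=?); scc=(scc[0]=?,scc[1]=?,scc[2]=?,scc[3]=0,scc[4]=?,scc[5]=?,scc[6]=?)
step 2: low=(low[0]=0,low[1]=?,low[2]=?,low[3]=1,low[4]=?,low[5]=2,low[6]=0); scc=(scc[0]=?,scc[1]=?,scc[2]=?,scc[3]=0,scc[4]=?,scc[5]=?,scc[6]=?)
step 3: low=(low[0]=0,low[1]=?,low[2]=?,low[3]=1,low[4]=?,low[5]=0,low[6]=0); scc=(scc[0]=?,scc[1]=?,scc[2]=?,scc[3]=0,scc[4]=?,scc[5]=?,scc[6]=?)
step 4: low=(low[0]=0,low[1]=?,low[2]=?,low[3]=1,low[4]=?,low[5]=0,low[6]=0); scc=(scc[0]=1,scc[1]=?,scc[2]=?,scc[3]=0,scc[4]=?,scc[5]=1,scc[6]=1)
step 5: low=(low[0]=0,low[1]=4,low[2]=?,low[3]=1,low[4]=5,low[5]=0,low[6]=0); scc=(scc[0]=1,scc[1]=?,scc[2]=?,scc[3]=0,scc[4]=2,scc[5]=1,scc[6]=1)
step 6: low=(low[0]=0,low[1]=4,low[2]=?,low[3]=1,low[4]=5,low[5]=0,low[6]=0); scc=(scc[0]=1,scc[1]=3,scc[2]=?,scc[3]=0,scc[4]=2,scc[5]=1,scc[6]=1)
step 7: low=(low[0]=0,low[1]=4,low[2]=6,low[3]=1,low[4]=5,low[5]=0,low[6]=0); scc=(scc[0]=1,scc[1]=3,scc[2]=4,scc[3]=0,scc[4]=2,scc[5]=1,scc[6]=1)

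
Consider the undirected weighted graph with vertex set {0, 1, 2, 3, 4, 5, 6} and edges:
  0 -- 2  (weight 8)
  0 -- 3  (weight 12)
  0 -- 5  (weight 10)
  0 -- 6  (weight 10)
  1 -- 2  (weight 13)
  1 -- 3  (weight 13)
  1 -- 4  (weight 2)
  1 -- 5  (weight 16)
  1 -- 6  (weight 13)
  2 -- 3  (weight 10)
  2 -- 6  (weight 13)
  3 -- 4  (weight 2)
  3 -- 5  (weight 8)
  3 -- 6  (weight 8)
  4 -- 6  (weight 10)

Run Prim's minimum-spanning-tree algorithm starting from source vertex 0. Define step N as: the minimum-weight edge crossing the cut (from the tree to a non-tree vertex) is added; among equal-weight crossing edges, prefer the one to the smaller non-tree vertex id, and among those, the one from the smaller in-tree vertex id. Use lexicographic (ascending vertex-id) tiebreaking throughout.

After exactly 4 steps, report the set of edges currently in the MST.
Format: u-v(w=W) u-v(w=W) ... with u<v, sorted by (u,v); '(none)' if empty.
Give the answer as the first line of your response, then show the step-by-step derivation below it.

0-2(w=8) 1-4(w=2) 2-3(w=10) 3-4(w=2)

step 1: add edge 0-2 (w=8); MST = {0-2(w=8)}
step 2: add edge 2-3 (w=10); MST = {0-2(w=8) 2-3(w=10)}
step 3: add edge 3-4 (w=2); MST = {0-2(w=8) 2-3(w=10) 3-4(w=2)}
step 4: add edge 1-4 (w=2); MST = {0-2(w=8) 1-4(w=2) 2-3(w=10) 3-4(w=2)}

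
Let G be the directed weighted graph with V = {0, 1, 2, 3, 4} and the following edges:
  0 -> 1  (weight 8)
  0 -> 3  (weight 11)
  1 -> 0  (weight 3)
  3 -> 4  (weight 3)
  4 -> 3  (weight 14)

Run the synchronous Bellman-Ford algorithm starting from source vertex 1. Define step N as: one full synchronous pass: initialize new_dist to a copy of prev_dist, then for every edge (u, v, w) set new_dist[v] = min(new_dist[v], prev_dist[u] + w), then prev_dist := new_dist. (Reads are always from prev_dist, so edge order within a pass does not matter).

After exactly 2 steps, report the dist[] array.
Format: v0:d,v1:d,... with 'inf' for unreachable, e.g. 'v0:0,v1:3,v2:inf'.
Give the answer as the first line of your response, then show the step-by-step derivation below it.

v0:3,v1:0,v2:inf,v3:14,v4:inf

step 1: dist = v0:3,v1:0,v2:inf,v3:inf,v4:inf
step 2: dist = v0:3,v1:0,v2:inf,v3:14,v4:inf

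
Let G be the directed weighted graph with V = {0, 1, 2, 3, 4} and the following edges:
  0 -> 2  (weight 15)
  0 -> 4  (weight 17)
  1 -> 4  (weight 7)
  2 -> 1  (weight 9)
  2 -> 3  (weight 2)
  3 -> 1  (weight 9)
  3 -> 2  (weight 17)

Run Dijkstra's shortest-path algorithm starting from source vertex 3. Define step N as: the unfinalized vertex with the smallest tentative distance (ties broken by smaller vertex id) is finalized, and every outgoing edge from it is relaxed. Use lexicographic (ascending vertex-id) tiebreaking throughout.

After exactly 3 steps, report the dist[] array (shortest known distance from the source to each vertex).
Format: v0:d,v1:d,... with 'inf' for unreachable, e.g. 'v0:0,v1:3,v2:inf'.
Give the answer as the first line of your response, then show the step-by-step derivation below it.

v0:inf,v1:9,v2:17,v3:0,v4:16

step 1: dist = v0:inf,v1:9,v2:17,v3:0,v4:inf
step 2: dist = v0:inf,v1:9,v2:17,v3:0,v4:16
step 3: dist = v0:inf,v1:9,v2:17,v3:0,v4:16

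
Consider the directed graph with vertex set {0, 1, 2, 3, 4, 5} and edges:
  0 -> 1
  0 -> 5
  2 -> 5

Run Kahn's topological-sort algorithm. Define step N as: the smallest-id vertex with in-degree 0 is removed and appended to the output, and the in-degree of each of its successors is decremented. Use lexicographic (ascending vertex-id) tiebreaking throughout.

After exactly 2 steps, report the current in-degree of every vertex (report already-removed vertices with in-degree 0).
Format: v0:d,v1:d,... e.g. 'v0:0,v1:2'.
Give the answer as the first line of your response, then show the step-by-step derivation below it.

v0:0,v1:0,v2:0,v3:0,v4:0,v5:1

step 1: output 0; order=[0]; indeg=(0,0,0,0,0,1)
step 2: output 1; order=[0,1]; indeg=(0,0,0,0,0,1)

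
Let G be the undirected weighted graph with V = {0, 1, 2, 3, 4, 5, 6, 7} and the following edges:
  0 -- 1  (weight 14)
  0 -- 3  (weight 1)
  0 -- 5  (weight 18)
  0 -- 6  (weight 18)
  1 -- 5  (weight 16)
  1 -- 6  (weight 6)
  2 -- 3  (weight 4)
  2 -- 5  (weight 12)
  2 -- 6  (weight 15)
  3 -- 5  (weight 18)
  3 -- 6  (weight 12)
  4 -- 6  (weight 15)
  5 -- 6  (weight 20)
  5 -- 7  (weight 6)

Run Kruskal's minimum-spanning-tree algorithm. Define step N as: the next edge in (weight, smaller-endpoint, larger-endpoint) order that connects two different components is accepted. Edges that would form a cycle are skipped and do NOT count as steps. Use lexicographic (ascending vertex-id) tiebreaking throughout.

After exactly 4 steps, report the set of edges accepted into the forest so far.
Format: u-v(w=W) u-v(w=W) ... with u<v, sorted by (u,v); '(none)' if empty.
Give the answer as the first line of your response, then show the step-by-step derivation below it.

0-3(w=1) 1-6(w=6) 2-3(w=4) 5-7(w=6)

step 1: add edge 0-3 (w=1); MST = {0-3(w=1)}
step 2: add edge 2-3 (w=4); MST = {0-3(w=1) 2-3(w=4)}
step 3: add edge 1-6 (w=6); MST = {0-3(w=1) 1-6(w=6) 2-3(w=4)}
step 4: add edge 5-7 (w=6); MST = {0-3(w=1) 1-6(w=6) 2-3(w=4) 5-7(w=6)}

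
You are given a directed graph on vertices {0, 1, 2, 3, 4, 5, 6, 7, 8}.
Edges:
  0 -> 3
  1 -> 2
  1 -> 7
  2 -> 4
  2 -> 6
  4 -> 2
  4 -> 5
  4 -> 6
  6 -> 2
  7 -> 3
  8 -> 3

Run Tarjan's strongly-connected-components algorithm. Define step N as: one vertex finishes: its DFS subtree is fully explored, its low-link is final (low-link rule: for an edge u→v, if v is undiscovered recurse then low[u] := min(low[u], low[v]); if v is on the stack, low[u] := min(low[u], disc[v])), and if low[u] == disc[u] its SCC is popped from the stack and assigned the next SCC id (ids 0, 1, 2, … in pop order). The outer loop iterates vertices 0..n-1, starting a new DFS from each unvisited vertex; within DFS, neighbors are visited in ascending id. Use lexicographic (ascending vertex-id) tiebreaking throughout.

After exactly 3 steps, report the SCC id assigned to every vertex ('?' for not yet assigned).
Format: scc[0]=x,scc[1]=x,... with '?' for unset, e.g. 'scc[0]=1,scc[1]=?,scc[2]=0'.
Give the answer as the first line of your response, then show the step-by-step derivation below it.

scc[0]=1,scc[1]=?,scc[2]=?,scc[3]=0,scc[4]=?,scc[5]=2,scc[6]=?,scc[7]=?,scc[8]=?

step 1: low=(low[0]=0,low[1]=?,low[2]=?,low[3]=1,low[4]=?,low[5]=?,low[6]=?,low[7]=?,low[8]=?); scc=(scc[0]=?,scc[1]=?,scc[2]=?,scc[3]=0,scc[4]=?,scc[5]=?,scc[6]=?,scc[7]=?,scc[8]=?)
step 2: low=(low[0]=0,low[1]=?,low[2]=?,low[3]=1,low[4]=?,low[5]=?,low[6]=?,low[7]=?,low[8]=?); scc=(scc[0]=1,scc[1]=?,scc[2]=?,scc[3]=0,scc[4]=?,scc[5]=?,scc[6]=?,scc[7]=?,scc[8]=?)
step 3: low=(low[0]=0,low[1]=2,low[2]=3,low[3]=1,low[4]=3,low[5]=5,low[6]=?,low[7]=?,low[8]=?); scc=(scc[0]=1,scc[1]=?,scc[2]=?,scc[3]=0,scc[4]=?,scc[5]=2,scc[6]=?,scc[7]=?,scc[8]=?)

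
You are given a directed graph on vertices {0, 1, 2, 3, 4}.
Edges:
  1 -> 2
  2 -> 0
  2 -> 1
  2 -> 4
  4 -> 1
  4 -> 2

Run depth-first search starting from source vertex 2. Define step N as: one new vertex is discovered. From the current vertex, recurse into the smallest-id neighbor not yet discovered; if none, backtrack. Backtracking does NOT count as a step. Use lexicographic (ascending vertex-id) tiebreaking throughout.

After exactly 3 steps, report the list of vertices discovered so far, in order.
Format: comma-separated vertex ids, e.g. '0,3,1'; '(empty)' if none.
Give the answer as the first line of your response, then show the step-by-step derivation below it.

2,0,1

step 1: discover 2; path=2; order=2
step 2: discover 0; path=2>0; order=2,0
step 3: discover 1; path=2>1; order=2,0,1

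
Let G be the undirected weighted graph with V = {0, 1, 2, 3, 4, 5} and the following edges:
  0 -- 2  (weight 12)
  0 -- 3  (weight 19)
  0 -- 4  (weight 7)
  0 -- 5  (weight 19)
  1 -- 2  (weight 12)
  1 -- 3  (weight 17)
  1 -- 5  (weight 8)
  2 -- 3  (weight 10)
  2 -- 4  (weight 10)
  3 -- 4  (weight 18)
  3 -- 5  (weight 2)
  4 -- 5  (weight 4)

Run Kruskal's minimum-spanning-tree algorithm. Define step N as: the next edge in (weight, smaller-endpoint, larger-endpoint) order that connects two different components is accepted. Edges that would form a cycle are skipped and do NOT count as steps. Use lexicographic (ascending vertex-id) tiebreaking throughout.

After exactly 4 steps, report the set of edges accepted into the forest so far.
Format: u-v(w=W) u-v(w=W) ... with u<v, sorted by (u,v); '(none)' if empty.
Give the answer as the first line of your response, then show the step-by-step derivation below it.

0-4(w=7) 1-5(w=8) 3-5(w=2) 4-5(w=4)

step 1: add edge 3-5 (w=2); MST = {3-5(w=2)}
step 2: add edge 4-5 (w=4); MST = {3-5(w=2) 4-5(w=4)}
step 3: add edge 0-4 (w=7); MST = {0-4(w=7) 3-5(w=2) 4-5(w=4)}
step 4: add edge 1-5 (w=8); MST = {0-4(w=7) 1-5(w=8) 3-5(w=2) 4-5(w=4)}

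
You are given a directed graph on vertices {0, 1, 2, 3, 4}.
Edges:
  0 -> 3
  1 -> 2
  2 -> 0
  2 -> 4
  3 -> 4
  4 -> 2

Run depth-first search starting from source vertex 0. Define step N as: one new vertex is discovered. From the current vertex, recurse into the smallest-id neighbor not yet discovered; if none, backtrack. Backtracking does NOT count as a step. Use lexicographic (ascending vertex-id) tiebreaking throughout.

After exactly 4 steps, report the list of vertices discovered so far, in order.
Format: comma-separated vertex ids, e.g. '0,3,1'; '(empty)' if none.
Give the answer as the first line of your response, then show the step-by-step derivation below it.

0,3,4,2

step 1: discover 0; path=0; order=0
step 2: discover 3; path=0>3; order=0,3
step 3: discover 4; path=0>3>4; order=0,3,4
step 4: discover 2; path=0>3>4>2; order=0,3,4,2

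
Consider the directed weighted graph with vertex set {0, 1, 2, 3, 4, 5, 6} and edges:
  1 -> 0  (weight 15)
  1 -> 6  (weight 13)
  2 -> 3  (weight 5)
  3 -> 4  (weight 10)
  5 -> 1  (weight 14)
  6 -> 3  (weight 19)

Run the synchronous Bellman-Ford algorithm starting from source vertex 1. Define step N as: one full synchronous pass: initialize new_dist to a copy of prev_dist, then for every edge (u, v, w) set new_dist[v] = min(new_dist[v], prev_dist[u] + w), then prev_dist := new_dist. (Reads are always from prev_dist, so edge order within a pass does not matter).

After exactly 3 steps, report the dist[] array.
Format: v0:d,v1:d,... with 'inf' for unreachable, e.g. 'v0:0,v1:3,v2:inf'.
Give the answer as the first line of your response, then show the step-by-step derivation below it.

v0:15,v1:0,v2:inf,v3:32,v4:42,v5:inf,v6:13

step 1: dist = v0:15,v1:0,v2:inf,v3:inf,v4:inf,v5:inf,v6:13
step 2: dist = v0:15,v1:0,v2:inf,v3:32,v4:inf,v5:inf,v6:13
step 3: dist = v0:15,v1:0,v2:inf,v3:32,v4:42,v5:inf,v6:13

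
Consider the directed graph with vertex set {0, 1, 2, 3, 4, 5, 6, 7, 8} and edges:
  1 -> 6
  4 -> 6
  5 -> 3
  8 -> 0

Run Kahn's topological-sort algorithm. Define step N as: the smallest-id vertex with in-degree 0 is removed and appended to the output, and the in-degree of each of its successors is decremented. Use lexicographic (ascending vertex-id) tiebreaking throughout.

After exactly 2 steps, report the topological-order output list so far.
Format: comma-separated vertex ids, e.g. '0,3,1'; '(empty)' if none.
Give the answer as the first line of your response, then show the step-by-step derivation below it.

1,2

step 1: output 1; order=[1]; indeg=(1,0,0,1,0,0,1,0,0)
step 2: output 2; order=[1,2]; indeg=(1,0,0,1,0,0,1,0,0)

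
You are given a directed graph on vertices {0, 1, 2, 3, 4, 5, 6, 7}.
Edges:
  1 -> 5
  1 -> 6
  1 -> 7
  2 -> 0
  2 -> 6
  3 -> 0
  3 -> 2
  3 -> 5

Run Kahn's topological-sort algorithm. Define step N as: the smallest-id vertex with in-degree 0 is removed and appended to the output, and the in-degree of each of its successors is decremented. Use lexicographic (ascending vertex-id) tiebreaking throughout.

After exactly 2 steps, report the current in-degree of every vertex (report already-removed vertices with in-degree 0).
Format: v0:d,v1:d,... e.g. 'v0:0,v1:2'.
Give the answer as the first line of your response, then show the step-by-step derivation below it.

v0:1,v1:0,v2:0,v3:0,v4:0,v5:0,v6:1,v7:0

step 1: output 1; order=[1]; indeg=(2,0,1,0,0,1,1,0)
step 2: output 3; order=[1,3]; indeg=(1,0,0,0,0,0,1,0)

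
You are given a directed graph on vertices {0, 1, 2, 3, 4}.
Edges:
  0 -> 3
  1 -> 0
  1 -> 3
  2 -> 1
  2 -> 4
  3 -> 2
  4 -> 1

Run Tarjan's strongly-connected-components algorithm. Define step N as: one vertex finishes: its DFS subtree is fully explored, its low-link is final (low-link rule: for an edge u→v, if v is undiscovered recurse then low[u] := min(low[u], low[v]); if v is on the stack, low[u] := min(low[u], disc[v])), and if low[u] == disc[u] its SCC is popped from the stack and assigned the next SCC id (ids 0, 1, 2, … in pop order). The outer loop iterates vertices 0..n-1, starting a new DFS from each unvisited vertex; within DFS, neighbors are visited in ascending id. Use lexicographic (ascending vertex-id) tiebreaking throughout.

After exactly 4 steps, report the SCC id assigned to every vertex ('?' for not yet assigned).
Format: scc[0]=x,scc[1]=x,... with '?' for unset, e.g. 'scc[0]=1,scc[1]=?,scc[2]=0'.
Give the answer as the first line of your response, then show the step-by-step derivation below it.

scc[0]=?,scc[1]=?,scc[2]=?,scc[3]=?,scc[4]=?

step 1: low=(low[0]=0,low[1]=0,low[2]=2,low[3]=1,low[4]=?); scc=(scc[0]=?,scc[1]=?,scc[2]=?,scc[3]=?,scc[4]=?)
step 2: low=(low[0]=0,low[1]=0,low[2]=0,low[3]=1,low[4]=3); scc=(scc[0]=?,scc[1]=?,scc[2]=?,scc[3]=?,scc[4]=?)
step 3: low=(low[0]=0,low[1]=0,low[2]=0,low[3]=1,low[4]=3); scc=(scc[0]=?,scc[1]=?,scc[2]=?,scc[3]=?,scc[4]=?)
step 4: low=(low[0]=0,low[1]=0,low[2]=0,low[3]=0,low[4]=3); scc=(scc[0]=?,scc[1]=?,scc[2]=?,scc[3]=?,scc[4]=?)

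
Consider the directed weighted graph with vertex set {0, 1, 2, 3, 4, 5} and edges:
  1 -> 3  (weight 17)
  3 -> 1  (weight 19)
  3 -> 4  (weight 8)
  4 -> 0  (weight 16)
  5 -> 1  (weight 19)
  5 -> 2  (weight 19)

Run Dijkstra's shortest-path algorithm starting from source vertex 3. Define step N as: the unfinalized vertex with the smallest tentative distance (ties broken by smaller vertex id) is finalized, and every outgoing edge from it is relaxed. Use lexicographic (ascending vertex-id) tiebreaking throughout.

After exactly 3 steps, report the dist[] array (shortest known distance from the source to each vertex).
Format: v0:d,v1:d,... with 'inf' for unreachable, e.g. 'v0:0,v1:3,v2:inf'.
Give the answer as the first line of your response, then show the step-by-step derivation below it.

v0:24,v1:19,v2:inf,v3:0,v4:8,v5:inf

step 1: dist = v0:inf,v1:19,v2:inf,v3:0,v4:8,v5:inf
step 2: dist = v0:24,v1:19,v2:inf,v3:0,v4:8,v5:inf
step 3: dist = v0:24,v1:19,v2:inf,v3:0,v4:8,v5:inf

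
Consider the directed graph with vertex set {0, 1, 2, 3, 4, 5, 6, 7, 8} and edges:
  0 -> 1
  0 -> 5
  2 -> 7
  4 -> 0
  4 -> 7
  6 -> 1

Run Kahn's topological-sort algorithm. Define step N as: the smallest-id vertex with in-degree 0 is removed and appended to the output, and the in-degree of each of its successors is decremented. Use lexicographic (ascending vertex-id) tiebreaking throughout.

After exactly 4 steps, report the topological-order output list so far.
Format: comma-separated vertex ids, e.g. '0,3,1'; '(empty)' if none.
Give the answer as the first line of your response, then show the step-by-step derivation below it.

2,3,4,0

step 1: output 2; order=[2]; indeg=(1,2,0,0,0,1,0,1,0)
step 2: output 3; order=[2,3]; indeg=(1,2,0,0,0,1,0,1,0)
step 3: output 4; order=[2,3,4]; indeg=(0,2,0,0,0,1,0,0,0)
step 4: output 0; order=[2,3,4,0]; indeg=(0,1,0,0,0,0,0,0,0)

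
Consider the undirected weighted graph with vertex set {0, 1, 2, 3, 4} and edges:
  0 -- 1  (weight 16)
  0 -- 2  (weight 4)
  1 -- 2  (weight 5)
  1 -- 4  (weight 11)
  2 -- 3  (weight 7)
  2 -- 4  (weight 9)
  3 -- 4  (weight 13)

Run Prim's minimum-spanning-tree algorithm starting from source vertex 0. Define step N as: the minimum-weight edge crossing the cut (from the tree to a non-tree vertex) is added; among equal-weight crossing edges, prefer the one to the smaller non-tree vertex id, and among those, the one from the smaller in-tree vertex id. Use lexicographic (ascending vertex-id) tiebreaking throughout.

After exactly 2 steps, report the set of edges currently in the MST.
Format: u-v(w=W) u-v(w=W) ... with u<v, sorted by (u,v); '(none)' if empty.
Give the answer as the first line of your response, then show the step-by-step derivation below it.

0-2(w=4) 1-2(w=5)

step 1: add edge 0-2 (w=4); MST = {0-2(w=4)}
step 2: add edge 1-2 (w=5); MST = {0-2(w=4) 1-2(w=5)}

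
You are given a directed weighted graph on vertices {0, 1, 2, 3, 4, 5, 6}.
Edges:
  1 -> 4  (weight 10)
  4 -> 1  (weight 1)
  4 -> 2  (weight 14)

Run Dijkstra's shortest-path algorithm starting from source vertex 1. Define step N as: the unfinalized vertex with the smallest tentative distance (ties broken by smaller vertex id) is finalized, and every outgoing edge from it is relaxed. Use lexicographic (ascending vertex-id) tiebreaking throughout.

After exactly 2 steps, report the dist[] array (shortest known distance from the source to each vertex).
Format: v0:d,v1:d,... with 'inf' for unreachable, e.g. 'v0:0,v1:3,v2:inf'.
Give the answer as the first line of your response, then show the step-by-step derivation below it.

v0:inf,v1:0,v2:24,v3:inf,v4:10,v5:inf,v6:inf

step 1: dist = v0:inf,v1:0,v2:inf,v3:inf,v4:10,v5:inf,v6:inf
step 2: dist = v0:inf,v1:0,v2:24,v3:inf,v4:10,v5:inf,v6:inf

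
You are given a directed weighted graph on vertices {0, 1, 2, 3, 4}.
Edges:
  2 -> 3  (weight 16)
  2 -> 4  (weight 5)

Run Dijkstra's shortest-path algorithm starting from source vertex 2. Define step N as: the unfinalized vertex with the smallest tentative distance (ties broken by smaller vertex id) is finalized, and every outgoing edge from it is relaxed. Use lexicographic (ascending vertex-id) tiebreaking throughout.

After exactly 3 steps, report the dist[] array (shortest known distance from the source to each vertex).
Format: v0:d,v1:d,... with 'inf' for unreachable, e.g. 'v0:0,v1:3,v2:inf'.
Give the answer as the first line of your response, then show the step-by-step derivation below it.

v0:inf,v1:inf,v2:0,v3:16,v4:5

step 1: dist = v0:inf,v1:inf,v2:0,v3:16,v4:5
step 2: dist = v0:inf,v1:inf,v2:0,v3:16,v4:5
step 3: dist = v0:inf,v1:inf,v2:0,v3:16,v4:5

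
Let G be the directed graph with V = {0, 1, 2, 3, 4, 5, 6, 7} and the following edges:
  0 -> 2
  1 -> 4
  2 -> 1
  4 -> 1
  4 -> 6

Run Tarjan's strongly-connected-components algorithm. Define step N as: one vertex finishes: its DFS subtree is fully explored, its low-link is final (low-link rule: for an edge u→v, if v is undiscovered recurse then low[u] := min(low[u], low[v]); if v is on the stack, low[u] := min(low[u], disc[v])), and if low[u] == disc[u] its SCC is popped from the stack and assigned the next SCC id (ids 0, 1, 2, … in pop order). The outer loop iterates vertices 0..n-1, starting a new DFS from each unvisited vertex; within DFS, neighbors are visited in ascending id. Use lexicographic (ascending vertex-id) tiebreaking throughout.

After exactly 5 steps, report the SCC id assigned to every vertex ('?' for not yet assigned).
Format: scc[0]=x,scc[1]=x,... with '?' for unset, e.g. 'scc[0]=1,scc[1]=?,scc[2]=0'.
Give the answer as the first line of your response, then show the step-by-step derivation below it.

scc[0]=3,scc[1]=1,scc[2]=2,scc[3]=?,scc[4]=1,scc[5]=?,scc[6]=0,scc[7]=?

step 1: low=(low[0]=0,low[1]=2,low[2]=1,low[3]=?,low[4]=2,low[5]=?,low[6]=4,low[7]=?); scc=(scc[0]=?,scc[1]=?,scc[2]=?,scc[3]=?,scc[4]=?,scc[5]=?,scc[6]=0,scc[7]=?)
step 2: low=(low[0]=0,low[1]=2,low[2]=1,low[3]=?,low[4]=2,low[5]=?,low[6]=4,low[7]=?); scc=(scc[0]=?,scc[1]=?,scc[2]=?,scc[3]=?,scc[4]=?,scc[5]=?,scc[6]=0,scc[7]=?)
step 3: low=(low[0]=0,low[1]=2,low[2]=1,low[3]=?,low[4]=2,low[5]=?,low[6]=4,low[7]=?); scc=(scc[0]=?,scc[1]=1,scc[2]=?,scc[3]=?,scc[4]=1,scc[5]=?,scc[6]=0,scc[7]=?)
step 4: low=(low[0]=0,low[1]=2,low[2]=1,low[3]=?,low[4]=2,low[5]=?,low[6]=4,low[7]=?); scc=(scc[0]=?,scc[1]=1,scc[2]=2,scc[3]=?,scc[4]=1,scc[5]=?,scc[6]=0,scc[7]=?)
step 5: low=(low[0]=0,low[1]=2,low[2]=1,low[3]=?,low[4]=2,low[5]=?,low[6]=4,low[7]=?); scc=(scc[0]=3,scc[1]=1,scc[2]=2,scc[3]=?,scc[4]=1,scc[5]=?,scc[6]=0,scc[7]=?)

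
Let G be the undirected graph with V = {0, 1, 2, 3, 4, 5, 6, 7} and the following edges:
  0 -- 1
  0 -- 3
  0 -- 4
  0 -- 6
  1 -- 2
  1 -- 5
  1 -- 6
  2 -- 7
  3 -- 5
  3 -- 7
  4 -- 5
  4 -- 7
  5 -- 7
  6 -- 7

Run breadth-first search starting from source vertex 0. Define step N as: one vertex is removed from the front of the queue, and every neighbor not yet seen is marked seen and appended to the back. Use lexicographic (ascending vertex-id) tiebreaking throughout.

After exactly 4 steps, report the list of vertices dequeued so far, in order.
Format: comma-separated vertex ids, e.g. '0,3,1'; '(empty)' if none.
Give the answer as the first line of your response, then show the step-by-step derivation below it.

0,1,3,4

step 1: dequeue 0; queue=[1,3,4,6]; order=0
step 2: dequeue 1; queue=[3,4,6,2,5]; order=0,1
step 3: dequeue 3; queue=[4,6,2,5,7]; order=0,1,3
step 4: dequeue 4; queue=[6,2,5,7]; order=0,1,3,4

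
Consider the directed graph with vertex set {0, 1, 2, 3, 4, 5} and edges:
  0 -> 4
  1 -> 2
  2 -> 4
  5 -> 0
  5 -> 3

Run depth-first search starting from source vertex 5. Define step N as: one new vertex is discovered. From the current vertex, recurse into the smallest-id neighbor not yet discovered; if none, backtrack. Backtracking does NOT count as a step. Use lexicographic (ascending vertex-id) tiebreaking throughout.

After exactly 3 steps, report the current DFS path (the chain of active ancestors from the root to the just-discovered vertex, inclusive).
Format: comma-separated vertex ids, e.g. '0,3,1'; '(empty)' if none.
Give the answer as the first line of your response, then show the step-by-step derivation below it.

5,0,4

step 1: discover 5; path=5; order=5
step 2: discover 0; path=5>0; order=5,0
step 3: discover 4; path=5>0>4; order=5,0,4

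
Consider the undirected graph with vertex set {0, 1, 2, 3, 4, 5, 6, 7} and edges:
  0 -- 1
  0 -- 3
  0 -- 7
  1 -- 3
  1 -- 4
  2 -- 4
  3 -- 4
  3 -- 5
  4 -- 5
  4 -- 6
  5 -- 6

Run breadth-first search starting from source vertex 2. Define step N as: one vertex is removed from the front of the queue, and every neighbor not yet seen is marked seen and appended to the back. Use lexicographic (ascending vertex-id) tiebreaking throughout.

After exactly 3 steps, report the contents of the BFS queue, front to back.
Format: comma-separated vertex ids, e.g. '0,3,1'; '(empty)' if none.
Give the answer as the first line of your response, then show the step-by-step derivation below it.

3,5,6,0

step 1: dequeue 2; queue=[4]; order=2
step 2: dequeue 4; queue=[1,3,5,6]; order=2,4
step 3: dequeue 1; queue=[3,5,6,0]; order=2,4,1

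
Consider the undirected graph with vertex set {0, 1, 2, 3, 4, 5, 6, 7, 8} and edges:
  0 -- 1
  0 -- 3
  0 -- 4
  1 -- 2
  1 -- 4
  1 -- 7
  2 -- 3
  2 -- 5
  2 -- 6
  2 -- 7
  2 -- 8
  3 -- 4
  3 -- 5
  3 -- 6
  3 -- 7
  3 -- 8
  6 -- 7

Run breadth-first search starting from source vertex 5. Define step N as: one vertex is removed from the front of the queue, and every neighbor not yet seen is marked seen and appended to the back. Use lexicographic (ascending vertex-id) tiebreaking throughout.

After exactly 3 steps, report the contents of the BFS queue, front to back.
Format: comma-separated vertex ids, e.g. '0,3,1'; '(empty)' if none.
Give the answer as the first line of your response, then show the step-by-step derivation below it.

1,6,7,8,0,4

step 1: dequeue 5; queue=[2,3]; order=5
step 2: dequeue 2; queue=[3,1,6,7,8]; order=5,2
step 3: dequeue 3; queue=[1,6,7,8,0,4]; order=5,2,3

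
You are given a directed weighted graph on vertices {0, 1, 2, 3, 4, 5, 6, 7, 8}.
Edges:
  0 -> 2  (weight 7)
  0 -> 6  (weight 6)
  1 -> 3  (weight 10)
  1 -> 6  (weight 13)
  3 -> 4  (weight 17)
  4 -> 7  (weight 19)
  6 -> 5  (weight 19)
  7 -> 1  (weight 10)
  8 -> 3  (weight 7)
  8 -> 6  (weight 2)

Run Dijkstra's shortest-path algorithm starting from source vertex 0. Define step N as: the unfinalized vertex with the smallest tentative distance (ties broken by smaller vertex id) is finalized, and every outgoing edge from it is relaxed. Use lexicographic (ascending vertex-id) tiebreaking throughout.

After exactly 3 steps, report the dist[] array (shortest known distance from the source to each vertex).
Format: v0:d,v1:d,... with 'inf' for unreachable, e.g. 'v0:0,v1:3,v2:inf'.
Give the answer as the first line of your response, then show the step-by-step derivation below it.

v0:0,v1:inf,v2:7,v3:inf,v4:inf,v5:25,v6:6,v7:inf,v8:inf

step 1: dist = v0:0,v1:inf,v2:7,v3:inf,v4:inf,v5:inf,v6:6,v7:inf,v8:inf
step 2: dist = v0:0,v1:inf,v2:7,v3:inf,v4:inf,v5:25,v6:6,v7:inf,v8:inf
step 3: dist = v0:0,v1:inf,v2:7,v3:inf,v4:inf,v5:25,v6:6,v7:inf,v8:inf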